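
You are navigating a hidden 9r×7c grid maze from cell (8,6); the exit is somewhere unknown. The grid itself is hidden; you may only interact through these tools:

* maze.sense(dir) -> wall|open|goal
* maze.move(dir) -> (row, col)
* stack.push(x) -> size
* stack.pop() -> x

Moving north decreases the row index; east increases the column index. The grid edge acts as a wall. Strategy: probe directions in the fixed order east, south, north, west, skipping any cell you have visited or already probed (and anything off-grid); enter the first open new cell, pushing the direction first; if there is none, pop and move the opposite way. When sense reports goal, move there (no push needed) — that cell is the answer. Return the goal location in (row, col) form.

→ sense(dir=north)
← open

→ push(x=north)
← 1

→ move(dir=north)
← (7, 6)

→ sense(dir=north)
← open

→ push(x=north)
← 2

→ move(dir=north)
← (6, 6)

→ sense(dir=north)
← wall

→ sense(dir=west)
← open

→ push(x=west)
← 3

→ move(dir=west)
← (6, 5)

→ sense(dir=south)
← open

→ push(x=south)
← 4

→ move(dir=south)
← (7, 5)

→ sense(dir=south)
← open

→ push(x=south)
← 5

→ move(dir=south)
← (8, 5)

→ sense(dir=west)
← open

→ push(x=west)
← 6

→ move(dir=west)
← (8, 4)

→ sense(dir=north)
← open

→ push(x=north)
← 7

→ move(dir=north)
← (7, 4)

→ sense(dir=north)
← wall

→ sense(dir=west)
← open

→ push(x=west)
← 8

→ move(dir=west)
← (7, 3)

→ sense(dir=south)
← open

→ push(x=south)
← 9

→ move(dir=south)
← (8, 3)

→ sense(dir=west)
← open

→ push(x=west)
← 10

→ move(dir=west)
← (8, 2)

→ sense(dir=north)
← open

→ push(x=north)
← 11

→ move(dir=north)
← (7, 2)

→ sense(dir=north)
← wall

→ sense(dir=west)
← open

→ push(x=west)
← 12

→ move(dir=west)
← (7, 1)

→ sense(dir=south)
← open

→ push(x=south)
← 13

→ move(dir=south)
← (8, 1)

→ sense(dir=west)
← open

→ push(x=west)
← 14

→ move(dir=west)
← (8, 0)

→ sense(dir=north)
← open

→ push(x=north)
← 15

→ move(dir=north)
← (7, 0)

→ sense(dir=north)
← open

→ push(x=north)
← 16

→ move(dir=north)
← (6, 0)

→ sense(dir=east)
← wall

→ sense(dir=north)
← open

→ push(x=north)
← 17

→ move(dir=north)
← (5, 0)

→ sense(dir=east)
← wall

→ sense(dir=north)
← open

→ push(x=north)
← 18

→ move(dir=north)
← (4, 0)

→ sense(dir=east)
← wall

→ sense(dir=north)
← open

→ push(x=north)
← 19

→ move(dir=north)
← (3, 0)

→ sense(dir=east)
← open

→ push(x=east)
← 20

→ move(dir=east)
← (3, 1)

→ sense(dir=east)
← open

→ push(x=east)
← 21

→ move(dir=east)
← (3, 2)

→ sense(dir=east)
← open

→ push(x=east)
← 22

→ move(dir=east)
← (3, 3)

→ sense(dir=east)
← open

→ push(x=east)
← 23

→ move(dir=east)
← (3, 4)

→ sense(dir=east)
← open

→ push(x=east)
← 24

→ move(dir=east)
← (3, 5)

→ sense(dir=east)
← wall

→ sense(dir=south)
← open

→ push(x=south)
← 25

→ move(dir=south)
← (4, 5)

→ sense(dir=east)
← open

→ push(x=east)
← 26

→ move(dir=east)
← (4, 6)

→ pop()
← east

→ move(dir=west)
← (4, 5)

→ sense(dir=south)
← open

→ push(x=south)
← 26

→ move(dir=south)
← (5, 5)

→ sense(dir=west)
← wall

→ pop()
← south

→ move(dir=north)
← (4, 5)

→ sense(dir=west)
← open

→ push(x=west)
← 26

→ move(dir=west)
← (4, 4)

→ sense(dir=west)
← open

→ push(x=west)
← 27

→ move(dir=west)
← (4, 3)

→ sense(dir=south)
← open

→ push(x=south)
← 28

→ move(dir=south)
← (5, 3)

→ sense(dir=south)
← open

→ push(x=south)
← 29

→ move(dir=south)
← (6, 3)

→ pop()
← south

→ move(dir=north)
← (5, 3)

→ sense(dir=west)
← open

→ push(x=west)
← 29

→ move(dir=west)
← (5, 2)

→ sense(dir=north)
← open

→ push(x=north)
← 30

→ move(dir=north)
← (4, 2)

→ pop()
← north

→ move(dir=south)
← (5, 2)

→ pop()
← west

→ move(dir=east)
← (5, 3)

→ pop()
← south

→ move(dir=north)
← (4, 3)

→ pop()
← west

→ move(dir=east)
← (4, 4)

→ pop()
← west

→ move(dir=east)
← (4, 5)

→ pop()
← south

→ move(dir=north)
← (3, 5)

→ sense(dir=north)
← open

→ push(x=north)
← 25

→ move(dir=north)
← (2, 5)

→ sense(dir=east)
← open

→ push(x=east)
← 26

→ move(dir=east)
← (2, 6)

→ sense(dir=north)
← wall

→ pop()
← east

→ move(dir=west)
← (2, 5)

→ sense(dir=north)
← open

→ push(x=north)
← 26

→ move(dir=north)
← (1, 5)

→ sense(dir=north)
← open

→ push(x=north)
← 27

→ move(dir=north)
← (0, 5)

→ sense(dir=east)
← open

→ push(x=east)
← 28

→ move(dir=east)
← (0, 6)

→ pop()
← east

→ move(dir=west)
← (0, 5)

→ sense(dir=west)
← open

→ push(x=west)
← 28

→ move(dir=west)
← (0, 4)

→ sense(dir=south)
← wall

→ sense(dir=west)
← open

→ push(x=west)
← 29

→ move(dir=west)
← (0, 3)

→ sense(dir=south)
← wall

→ sense(dir=west)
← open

→ push(x=west)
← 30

→ move(dir=west)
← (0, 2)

→ sense(dir=south)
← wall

→ sense(dir=west)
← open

→ push(x=west)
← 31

→ move(dir=west)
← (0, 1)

→ sense(dir=south)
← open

→ push(x=south)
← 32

→ move(dir=south)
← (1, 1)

→ sense(dir=south)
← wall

→ sense(dir=west)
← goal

→ move(dir=west)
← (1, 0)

Answer: (1, 0)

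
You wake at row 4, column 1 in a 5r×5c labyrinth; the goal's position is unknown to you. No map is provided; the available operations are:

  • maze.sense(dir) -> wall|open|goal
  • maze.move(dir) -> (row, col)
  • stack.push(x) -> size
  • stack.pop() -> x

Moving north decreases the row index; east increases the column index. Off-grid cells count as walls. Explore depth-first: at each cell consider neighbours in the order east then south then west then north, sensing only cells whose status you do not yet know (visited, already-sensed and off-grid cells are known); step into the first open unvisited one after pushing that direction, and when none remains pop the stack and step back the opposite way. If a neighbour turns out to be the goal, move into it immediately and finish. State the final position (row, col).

~$ maze.sense east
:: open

~$ stack.push east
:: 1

~$ maze.move east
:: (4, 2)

~$ maze.sense east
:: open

~$ stack.push east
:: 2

~$ maze.move east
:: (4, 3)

~$ maze.sense east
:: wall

~$ maze.sense north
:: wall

~$ stack.pop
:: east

~$ maze.move west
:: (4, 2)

~$ maze.sense north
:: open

~$ stack.push north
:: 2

~$ maze.move north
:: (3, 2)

~$ maze.sense west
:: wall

~$ maze.sense north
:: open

~$ stack.push north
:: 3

~$ maze.move north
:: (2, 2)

~$ maze.sense east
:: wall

~$ maze.sense west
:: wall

~$ maze.sense north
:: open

~$ stack.push north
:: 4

~$ maze.move north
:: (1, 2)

~$ maze.sense east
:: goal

~$ maze.move east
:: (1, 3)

Answer: (1, 3)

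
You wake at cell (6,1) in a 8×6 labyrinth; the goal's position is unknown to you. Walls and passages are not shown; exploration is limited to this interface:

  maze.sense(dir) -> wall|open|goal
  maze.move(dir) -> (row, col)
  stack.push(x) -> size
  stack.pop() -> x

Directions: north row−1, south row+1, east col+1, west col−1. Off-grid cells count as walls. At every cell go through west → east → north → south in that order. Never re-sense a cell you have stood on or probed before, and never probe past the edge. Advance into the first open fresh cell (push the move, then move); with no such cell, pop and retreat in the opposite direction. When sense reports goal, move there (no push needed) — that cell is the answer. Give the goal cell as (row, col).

Do: sense[dir=west]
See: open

Do: push[x=west]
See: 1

Do: move[dir=west]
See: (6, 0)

Do: sense[dir=north]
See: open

Do: push[x=north]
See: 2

Do: move[dir=north]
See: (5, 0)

Do: sense[dir=east]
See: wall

Do: sense[dir=north]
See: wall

Do: pop[]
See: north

Do: move[dir=south]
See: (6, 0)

Do: sense[dir=south]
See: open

Do: push[x=south]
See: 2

Do: move[dir=south]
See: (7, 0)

Do: sense[dir=east]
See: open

Do: push[x=east]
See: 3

Do: move[dir=east]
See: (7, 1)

Do: sense[dir=east]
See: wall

Do: pop[]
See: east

Do: move[dir=west]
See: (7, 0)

Do: pop[]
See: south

Do: move[dir=north]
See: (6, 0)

Do: pop[]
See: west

Do: move[dir=east]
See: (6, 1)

Do: sense[dir=east]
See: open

Do: push[x=east]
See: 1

Do: move[dir=east]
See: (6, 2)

Do: sense[dir=east]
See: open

Do: push[x=east]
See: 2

Do: move[dir=east]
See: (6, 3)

Do: sense[dir=east]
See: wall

Do: sense[dir=north]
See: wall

Do: sense[dir=south]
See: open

Do: push[x=south]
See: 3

Do: move[dir=south]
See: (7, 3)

Do: sense[dir=east]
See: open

Do: push[x=east]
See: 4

Do: move[dir=east]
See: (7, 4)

Do: sense[dir=east]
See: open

Do: push[x=east]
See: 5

Do: move[dir=east]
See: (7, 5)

Do: sense[dir=north]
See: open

Do: push[x=north]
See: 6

Do: move[dir=north]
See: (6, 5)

Do: sense[dir=north]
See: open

Do: push[x=north]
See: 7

Do: move[dir=north]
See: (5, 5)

Do: sense[dir=west]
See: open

Do: push[x=west]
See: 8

Do: move[dir=west]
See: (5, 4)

Do: sense[dir=north]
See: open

Do: push[x=north]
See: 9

Do: move[dir=north]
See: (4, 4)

Do: sense[dir=west]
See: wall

Do: sense[dir=east]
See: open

Do: push[x=east]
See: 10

Do: move[dir=east]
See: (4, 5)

Do: sense[dir=north]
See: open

Do: push[x=north]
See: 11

Do: move[dir=north]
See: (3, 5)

Do: sense[dir=west]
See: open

Do: push[x=west]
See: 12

Do: move[dir=west]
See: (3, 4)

Do: sense[dir=west]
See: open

Do: push[x=west]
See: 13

Do: move[dir=west]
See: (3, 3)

Do: sense[dir=west]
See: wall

Do: sense[dir=north]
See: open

Do: push[x=north]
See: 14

Do: move[dir=north]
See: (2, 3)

Do: sense[dir=west]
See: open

Do: push[x=west]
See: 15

Do: move[dir=west]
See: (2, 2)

Do: sense[dir=west]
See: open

Do: push[x=west]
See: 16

Do: move[dir=west]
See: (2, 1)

Do: sense[dir=west]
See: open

Do: push[x=west]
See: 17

Do: move[dir=west]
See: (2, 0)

Do: sense[dir=north]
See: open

Do: push[x=north]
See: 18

Do: move[dir=north]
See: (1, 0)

Do: sense[dir=east]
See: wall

Do: sense[dir=north]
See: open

Do: push[x=north]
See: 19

Do: move[dir=north]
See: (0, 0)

Do: sense[dir=east]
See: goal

Do: move[dir=east]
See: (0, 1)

Answer: (0, 1)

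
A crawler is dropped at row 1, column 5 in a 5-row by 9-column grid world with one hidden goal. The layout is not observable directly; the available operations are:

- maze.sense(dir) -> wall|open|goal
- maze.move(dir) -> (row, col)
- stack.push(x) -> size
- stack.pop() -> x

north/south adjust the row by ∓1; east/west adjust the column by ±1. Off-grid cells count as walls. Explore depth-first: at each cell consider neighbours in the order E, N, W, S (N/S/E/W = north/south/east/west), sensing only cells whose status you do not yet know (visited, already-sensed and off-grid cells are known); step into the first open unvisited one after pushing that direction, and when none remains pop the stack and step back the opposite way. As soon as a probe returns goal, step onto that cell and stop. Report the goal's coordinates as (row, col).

I call sense with dir='east', — result: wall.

Invoking sense with dir='north', : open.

I try push with x='north', and see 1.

I invoke move with dir='north', — result: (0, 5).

Next I call sense with dir='east', and get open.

I call push with x='east', and get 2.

Next I call move with dir='east', giving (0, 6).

Then sense with dir='east', yielding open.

I use push with x='east', and see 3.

Using move with dir='east', which returns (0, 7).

Then sense with dir='east', and get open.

Next I call push with x='east', yielding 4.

I invoke move with dir='east', and observe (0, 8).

Using sense with dir='south', giving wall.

Invoking pop(), : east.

I use move with dir='west', : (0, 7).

I call sense with dir='south', → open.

I use push with x='south', and see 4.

Using move with dir='south', giving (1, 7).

I try sense with dir='south', which returns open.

I try push with x='south', → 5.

Calling move with dir='south', and observe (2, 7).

Then sense with dir='east', and observe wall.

Then sense with dir='west', → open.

I try push with x='west', and observe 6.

I run move with dir='west', — result: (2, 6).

I call sense with dir='west', — result: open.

Next I call push with x='west', → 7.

Using move with dir='west', and observe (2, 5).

Next I call sense with dir='west', : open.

I invoke push with x='west', which returns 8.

Calling move with dir='west', which returns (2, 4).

I run sense with dir='north', : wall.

I try sense with dir='west', → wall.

Next I call sense with dir='south', and get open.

Calling push with x='south', : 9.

I run move with dir='south', — result: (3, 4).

I try sense with dir='east', yielding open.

Next I call push with x='east', and get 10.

Using move with dir='east', giving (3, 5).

I use sense with dir='east', → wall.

Invoking sense with dir='south', — result: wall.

Now I run pop, : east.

I invoke move with dir='west', yielding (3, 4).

Now I run sense with dir='west', yielding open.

Invoking push with x='west', and see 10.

I call move with dir='west', and get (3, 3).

I invoke sense with dir='west', and get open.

I invoke push with x='west', — result: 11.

Then move with dir='west', which returns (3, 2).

I try sense with dir='north', and observe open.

I try push with x='north', and observe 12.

Now I run move with dir='north', → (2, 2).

Then sense with dir='north', — result: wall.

Using sense with dir='west', giving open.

Using push with x='west', and see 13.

Next I call move with dir='west', → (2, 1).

I invoke sense with dir='north', : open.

Now I run push with x='north', giving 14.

I invoke move with dir='north', which returns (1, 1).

Then sense with dir='north', and observe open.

Now I run push with x='north', : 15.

Calling move with dir='north', and see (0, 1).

Then sense with dir='east', and observe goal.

I call move with dir='east', which returns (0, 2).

Answer: (0, 2)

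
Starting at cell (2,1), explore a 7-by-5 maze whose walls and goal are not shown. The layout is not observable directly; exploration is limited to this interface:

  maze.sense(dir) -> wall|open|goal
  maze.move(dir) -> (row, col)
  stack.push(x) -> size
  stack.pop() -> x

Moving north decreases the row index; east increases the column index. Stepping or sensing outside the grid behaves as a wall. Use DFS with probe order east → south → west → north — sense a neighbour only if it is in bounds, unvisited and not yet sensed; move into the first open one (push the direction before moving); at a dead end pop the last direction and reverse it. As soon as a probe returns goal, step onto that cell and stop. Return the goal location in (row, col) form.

CALL maze.sense[east]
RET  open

CALL stack.push[east]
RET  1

CALL maze.move[east]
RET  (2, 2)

CALL maze.sense[east]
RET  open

CALL stack.push[east]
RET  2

CALL maze.move[east]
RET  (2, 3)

CALL maze.sense[east]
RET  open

CALL stack.push[east]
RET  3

CALL maze.move[east]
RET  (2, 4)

CALL maze.sense[south]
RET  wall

CALL maze.sense[north]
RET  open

CALL stack.push[north]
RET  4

CALL maze.move[north]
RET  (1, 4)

CALL maze.sense[west]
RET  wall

CALL maze.sense[north]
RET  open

CALL stack.push[north]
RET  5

CALL maze.move[north]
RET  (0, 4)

CALL maze.sense[west]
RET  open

CALL stack.push[west]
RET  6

CALL maze.move[west]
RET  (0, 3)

CALL maze.sense[west]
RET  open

CALL stack.push[west]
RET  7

CALL maze.move[west]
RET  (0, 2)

CALL maze.sense[south]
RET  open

CALL stack.push[south]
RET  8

CALL maze.move[south]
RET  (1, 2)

CALL maze.sense[west]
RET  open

CALL stack.push[west]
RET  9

CALL maze.move[west]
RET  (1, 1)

CALL maze.sense[west]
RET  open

CALL stack.push[west]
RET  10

CALL maze.move[west]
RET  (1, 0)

CALL maze.sense[south]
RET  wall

CALL maze.sense[north]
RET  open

CALL stack.push[north]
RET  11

CALL maze.move[north]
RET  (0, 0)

CALL maze.sense[east]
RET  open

CALL stack.push[east]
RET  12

CALL maze.move[east]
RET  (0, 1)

CALL stack.pop[]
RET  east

CALL maze.move[west]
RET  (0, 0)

CALL stack.pop[]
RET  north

CALL maze.move[south]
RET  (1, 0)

CALL stack.pop[]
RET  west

CALL maze.move[east]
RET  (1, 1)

CALL stack.pop[]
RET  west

CALL maze.move[east]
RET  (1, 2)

CALL stack.pop[]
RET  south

CALL maze.move[north]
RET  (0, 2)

CALL stack.pop[]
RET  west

CALL maze.move[east]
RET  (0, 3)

CALL stack.pop[]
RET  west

CALL maze.move[east]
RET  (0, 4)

CALL stack.pop[]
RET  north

CALL maze.move[south]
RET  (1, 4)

CALL stack.pop[]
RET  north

CALL maze.move[south]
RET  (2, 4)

CALL stack.pop[]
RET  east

CALL maze.move[west]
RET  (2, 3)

CALL maze.sense[south]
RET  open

CALL stack.push[south]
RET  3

CALL maze.move[south]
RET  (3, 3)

CALL maze.sense[south]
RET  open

CALL stack.push[south]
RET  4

CALL maze.move[south]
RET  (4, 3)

CALL maze.sense[east]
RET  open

CALL stack.push[east]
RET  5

CALL maze.move[east]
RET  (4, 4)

CALL maze.sense[south]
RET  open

CALL stack.push[south]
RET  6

CALL maze.move[south]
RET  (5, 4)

CALL maze.sense[south]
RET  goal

CALL maze.move[south]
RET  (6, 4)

Answer: (6, 4)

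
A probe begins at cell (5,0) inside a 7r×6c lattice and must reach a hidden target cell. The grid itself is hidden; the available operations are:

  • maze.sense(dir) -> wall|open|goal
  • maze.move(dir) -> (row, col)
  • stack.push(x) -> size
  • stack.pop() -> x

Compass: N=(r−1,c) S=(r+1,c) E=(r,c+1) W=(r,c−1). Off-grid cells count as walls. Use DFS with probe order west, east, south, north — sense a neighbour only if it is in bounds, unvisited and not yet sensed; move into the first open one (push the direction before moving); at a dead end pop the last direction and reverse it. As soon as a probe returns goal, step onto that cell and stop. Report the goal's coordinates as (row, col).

;; 1. maze.sense(dir='east') -> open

;; 2. stack.push(x='east') -> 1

;; 3. maze.move(dir='east') -> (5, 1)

;; 4. maze.sense(dir='east') -> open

;; 5. stack.push(x='east') -> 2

;; 6. maze.move(dir='east') -> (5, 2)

;; 7. maze.sense(dir='east') -> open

;; 8. stack.push(x='east') -> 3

;; 9. maze.move(dir='east') -> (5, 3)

;; 10. maze.sense(dir='east') -> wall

;; 11. maze.sense(dir='south') -> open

;; 12. stack.push(x='south') -> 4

;; 13. maze.move(dir='south') -> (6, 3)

;; 14. maze.sense(dir='west') -> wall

;; 15. maze.sense(dir='east') -> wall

;; 16. stack.pop() -> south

;; 17. maze.move(dir='north') -> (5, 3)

;; 18. maze.sense(dir='north') -> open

;; 19. stack.push(x='north') -> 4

;; 20. maze.move(dir='north') -> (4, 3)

;; 21. maze.sense(dir='west') -> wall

;; 22. maze.sense(dir='east') -> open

;; 23. stack.push(x='east') -> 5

;; 24. maze.move(dir='east') -> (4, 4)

;; 25. maze.sense(dir='east') -> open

;; 26. stack.push(x='east') -> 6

;; 27. maze.move(dir='east') -> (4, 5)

;; 28. maze.sense(dir='south') -> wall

;; 29. maze.sense(dir='north') -> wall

;; 30. stack.pop() -> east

;; 31. maze.move(dir='west') -> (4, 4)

;; 32. maze.sense(dir='north') -> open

;; 33. stack.push(x='north') -> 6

;; 34. maze.move(dir='north') -> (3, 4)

;; 35. maze.sense(dir='west') -> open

;; 36. stack.push(x='west') -> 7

;; 37. maze.move(dir='west') -> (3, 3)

;; 38. maze.sense(dir='west') -> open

;; 39. stack.push(x='west') -> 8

;; 40. maze.move(dir='west') -> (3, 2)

;; 41. maze.sense(dir='west') -> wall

;; 42. maze.sense(dir='north') -> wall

;; 43. stack.pop() -> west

;; 44. maze.move(dir='east') -> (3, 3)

;; 45. maze.sense(dir='north') -> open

;; 46. stack.push(x='north') -> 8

;; 47. maze.move(dir='north') -> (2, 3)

;; 48. maze.sense(dir='east') -> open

;; 49. stack.push(x='east') -> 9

;; 50. maze.move(dir='east') -> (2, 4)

;; 51. maze.sense(dir='east') -> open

;; 52. stack.push(x='east') -> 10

;; 53. maze.move(dir='east') -> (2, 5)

;; 54. maze.sense(dir='north') -> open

;; 55. stack.push(x='north') -> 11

;; 56. maze.move(dir='north') -> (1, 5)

;; 57. maze.sense(dir='west') -> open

;; 58. stack.push(x='west') -> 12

;; 59. maze.move(dir='west') -> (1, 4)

;; 60. maze.sense(dir='west') -> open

;; 61. stack.push(x='west') -> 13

;; 62. maze.move(dir='west') -> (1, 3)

;; 63. maze.sense(dir='west') -> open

;; 64. stack.push(x='west') -> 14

;; 65. maze.move(dir='west') -> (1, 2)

;; 66. maze.sense(dir='west') -> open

;; 67. stack.push(x='west') -> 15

;; 68. maze.move(dir='west') -> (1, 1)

;; 69. maze.sense(dir='west') -> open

;; 70. stack.push(x='west') -> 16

;; 71. maze.move(dir='west') -> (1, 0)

;; 72. maze.sense(dir='south') -> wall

;; 73. maze.sense(dir='north') -> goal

;; 74. maze.move(dir='north') -> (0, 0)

Answer: (0, 0)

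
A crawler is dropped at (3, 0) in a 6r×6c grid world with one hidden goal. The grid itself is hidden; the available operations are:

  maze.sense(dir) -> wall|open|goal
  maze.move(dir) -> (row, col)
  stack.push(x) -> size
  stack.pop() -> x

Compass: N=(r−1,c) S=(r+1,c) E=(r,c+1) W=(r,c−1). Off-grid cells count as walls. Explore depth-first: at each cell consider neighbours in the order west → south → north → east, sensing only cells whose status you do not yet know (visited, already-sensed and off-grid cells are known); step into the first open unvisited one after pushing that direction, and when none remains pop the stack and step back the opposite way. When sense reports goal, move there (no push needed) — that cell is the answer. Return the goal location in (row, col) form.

Step: sense[dir=south]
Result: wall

Step: sense[dir=north]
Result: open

Step: push[x=north]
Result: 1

Step: move[dir=north]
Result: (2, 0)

Step: sense[dir=north]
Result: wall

Step: sense[dir=east]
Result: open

Step: push[x=east]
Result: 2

Step: move[dir=east]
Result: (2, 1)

Step: sense[dir=south]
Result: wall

Step: sense[dir=north]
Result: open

Step: push[x=north]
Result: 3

Step: move[dir=north]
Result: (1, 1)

Step: sense[dir=north]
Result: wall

Step: sense[dir=east]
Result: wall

Step: pop[]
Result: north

Step: move[dir=south]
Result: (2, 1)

Step: sense[dir=east]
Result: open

Step: push[x=east]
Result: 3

Step: move[dir=east]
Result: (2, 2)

Step: sense[dir=south]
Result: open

Step: push[x=south]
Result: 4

Step: move[dir=south]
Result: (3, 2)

Step: sense[dir=south]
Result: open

Step: push[x=south]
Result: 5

Step: move[dir=south]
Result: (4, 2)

Step: sense[dir=west]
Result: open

Step: push[x=west]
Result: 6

Step: move[dir=west]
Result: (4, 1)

Step: sense[dir=south]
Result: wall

Step: pop[]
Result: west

Step: move[dir=east]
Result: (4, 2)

Step: sense[dir=south]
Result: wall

Step: sense[dir=east]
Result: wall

Step: pop[]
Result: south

Step: move[dir=north]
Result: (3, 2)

Step: sense[dir=east]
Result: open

Step: push[x=east]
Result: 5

Step: move[dir=east]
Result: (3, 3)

Step: sense[dir=north]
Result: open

Step: push[x=north]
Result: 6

Step: move[dir=north]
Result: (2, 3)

Step: sense[dir=north]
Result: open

Step: push[x=north]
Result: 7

Step: move[dir=north]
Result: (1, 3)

Step: sense[dir=north]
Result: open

Step: push[x=north]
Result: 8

Step: move[dir=north]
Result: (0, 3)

Step: sense[dir=west]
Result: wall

Step: sense[dir=east]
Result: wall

Step: pop[]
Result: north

Step: move[dir=south]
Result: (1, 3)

Step: sense[dir=east]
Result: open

Step: push[x=east]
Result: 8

Step: move[dir=east]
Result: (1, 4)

Step: sense[dir=south]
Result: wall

Step: sense[dir=east]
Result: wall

Step: pop[]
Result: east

Step: move[dir=west]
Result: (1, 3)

Step: pop[]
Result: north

Step: move[dir=south]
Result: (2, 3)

Step: pop[]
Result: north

Step: move[dir=south]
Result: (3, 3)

Step: sense[dir=east]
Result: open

Step: push[x=east]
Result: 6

Step: move[dir=east]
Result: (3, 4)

Step: sense[dir=south]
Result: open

Step: push[x=south]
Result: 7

Step: move[dir=south]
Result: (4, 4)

Step: sense[dir=south]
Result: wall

Step: sense[dir=east]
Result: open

Step: push[x=east]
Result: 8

Step: move[dir=east]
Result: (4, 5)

Step: sense[dir=south]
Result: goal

Step: move[dir=south]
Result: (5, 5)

Answer: (5, 5)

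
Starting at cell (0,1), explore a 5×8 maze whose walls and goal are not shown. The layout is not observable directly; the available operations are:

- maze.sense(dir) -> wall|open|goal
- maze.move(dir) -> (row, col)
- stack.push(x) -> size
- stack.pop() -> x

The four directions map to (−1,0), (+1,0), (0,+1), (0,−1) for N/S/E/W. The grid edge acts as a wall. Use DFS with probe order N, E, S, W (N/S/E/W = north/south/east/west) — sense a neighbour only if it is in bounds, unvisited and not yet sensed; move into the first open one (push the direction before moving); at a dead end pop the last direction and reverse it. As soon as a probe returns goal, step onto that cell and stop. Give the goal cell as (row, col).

I try maze.sense on dir='east', : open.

I invoke stack.push on x='east', giving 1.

Using maze.move on dir='east', — result: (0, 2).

I run maze.sense on dir='east', : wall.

Calling maze.sense on dir='south', giving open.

Calling stack.push on x='south', yielding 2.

Using maze.move on dir='south', — result: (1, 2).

Invoking maze.sense on dir='east', giving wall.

I call maze.sense on dir='south', : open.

Calling stack.push on x='south', giving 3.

Using maze.move on dir='south', and get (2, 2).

I run maze.sense on dir='east', which returns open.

I use stack.push on x='east', → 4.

I try maze.move on dir='east', which returns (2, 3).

Then maze.sense on dir='east', giving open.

Now I run stack.push on x='east', : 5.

Then maze.move on dir='east', giving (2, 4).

Now I run maze.sense on dir='north', which returns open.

Then stack.push on x='north', : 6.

I call maze.move on dir='north', → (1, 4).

I try maze.sense on dir='north', and see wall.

Invoking maze.sense on dir='east', which returns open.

Now I run stack.push on x='east', → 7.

I invoke maze.move on dir='east', and observe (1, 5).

I invoke maze.sense on dir='north', → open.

Calling stack.push on x='north', which returns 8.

Now I run maze.move on dir='north', and see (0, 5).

I try maze.sense on dir='east', yielding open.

Now I run stack.push on x='east', → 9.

Using maze.move on dir='east', and see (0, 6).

Using maze.sense on dir='east', → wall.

Using maze.sense on dir='south', : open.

I run stack.push on x='south', → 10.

I invoke maze.move on dir='south', giving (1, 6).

Calling maze.sense on dir='east', : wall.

Using maze.sense on dir='south', → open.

I try stack.push on x='south', and observe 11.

I invoke maze.move on dir='south', which returns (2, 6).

Calling maze.sense on dir='east', and observe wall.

I run maze.sense on dir='south', and observe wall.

Using maze.sense on dir='west', yielding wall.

I run stack.pop(), and observe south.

Next I call maze.move on dir='north', and observe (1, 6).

I use stack.pop(), which returns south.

I call maze.move on dir='north', and see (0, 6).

I call stack.pop, : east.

Now I run maze.move on dir='west', and see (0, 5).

Then stack.pop(), and see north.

Then maze.move on dir='south', → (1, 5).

Invoking stack.pop, yielding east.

I invoke maze.move on dir='west', giving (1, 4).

Calling stack.pop, which returns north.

Calling maze.move on dir='south', and see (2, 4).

I use maze.sense on dir='south', giving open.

Using stack.push on x='south', and see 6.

Invoking maze.move on dir='south', → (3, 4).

Invoking maze.sense on dir='east', and see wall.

I try maze.sense on dir='south', and get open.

Then stack.push on x='south', which returns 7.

Then maze.move on dir='south', and see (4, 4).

Then maze.sense on dir='east', yielding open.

Using stack.push on x='east', : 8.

I use maze.move on dir='east', and observe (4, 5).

Next I call maze.sense on dir='east', yielding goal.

I invoke maze.move on dir='east', which returns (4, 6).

Answer: (4, 6)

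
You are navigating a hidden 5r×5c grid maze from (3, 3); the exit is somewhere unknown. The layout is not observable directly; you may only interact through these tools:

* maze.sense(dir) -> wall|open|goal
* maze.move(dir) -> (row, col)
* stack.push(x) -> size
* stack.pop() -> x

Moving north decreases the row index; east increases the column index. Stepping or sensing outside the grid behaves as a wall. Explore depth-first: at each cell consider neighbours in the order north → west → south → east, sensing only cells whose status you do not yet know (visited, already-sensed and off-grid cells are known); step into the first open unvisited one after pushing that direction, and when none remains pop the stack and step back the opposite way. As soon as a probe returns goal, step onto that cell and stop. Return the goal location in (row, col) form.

[in] maze.sense dir=north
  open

[in] stack.push x=north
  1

[in] maze.move dir=north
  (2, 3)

[in] maze.sense dir=north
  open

[in] stack.push x=north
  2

[in] maze.move dir=north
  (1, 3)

[in] maze.sense dir=north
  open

[in] stack.push x=north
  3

[in] maze.move dir=north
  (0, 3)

[in] maze.sense dir=west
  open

[in] stack.push x=west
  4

[in] maze.move dir=west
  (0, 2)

[in] maze.sense dir=west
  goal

[in] maze.move dir=west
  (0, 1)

Answer: (0, 1)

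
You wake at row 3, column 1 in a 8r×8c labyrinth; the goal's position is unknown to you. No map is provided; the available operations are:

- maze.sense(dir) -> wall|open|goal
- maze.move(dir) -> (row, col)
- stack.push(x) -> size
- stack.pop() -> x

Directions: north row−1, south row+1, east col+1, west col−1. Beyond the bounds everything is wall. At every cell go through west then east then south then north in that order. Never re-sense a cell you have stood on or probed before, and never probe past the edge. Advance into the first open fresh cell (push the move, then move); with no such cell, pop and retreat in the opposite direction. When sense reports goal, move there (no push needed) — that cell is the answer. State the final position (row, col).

! maze.sense(dir→west) == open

! stack.push(x→west) == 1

! maze.move(dir→west) == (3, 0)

! maze.sense(dir→south) == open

! stack.push(x→south) == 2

! maze.move(dir→south) == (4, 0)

! maze.sense(dir→east) == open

! stack.push(x→east) == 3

! maze.move(dir→east) == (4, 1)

! maze.sense(dir→east) == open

! stack.push(x→east) == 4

! maze.move(dir→east) == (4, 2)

! maze.sense(dir→east) == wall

! maze.sense(dir→south) == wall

! maze.sense(dir→north) == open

! stack.push(x→north) == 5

! maze.move(dir→north) == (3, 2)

! maze.sense(dir→east) == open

! stack.push(x→east) == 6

! maze.move(dir→east) == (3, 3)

! maze.sense(dir→east) == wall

! maze.sense(dir→north) == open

! stack.push(x→north) == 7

! maze.move(dir→north) == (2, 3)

! maze.sense(dir→west) == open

! stack.push(x→west) == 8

! maze.move(dir→west) == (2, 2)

! maze.sense(dir→west) == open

! stack.push(x→west) == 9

! maze.move(dir→west) == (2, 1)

! maze.sense(dir→west) == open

! stack.push(x→west) == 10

! maze.move(dir→west) == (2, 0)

! maze.sense(dir→north) == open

! stack.push(x→north) == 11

! maze.move(dir→north) == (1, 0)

! maze.sense(dir→east) == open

! stack.push(x→east) == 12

! maze.move(dir→east) == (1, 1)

! maze.sense(dir→east) == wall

! maze.sense(dir→north) == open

! stack.push(x→north) == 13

! maze.move(dir→north) == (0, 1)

! maze.sense(dir→west) == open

! stack.push(x→west) == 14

! maze.move(dir→west) == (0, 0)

! stack.pop() == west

! maze.move(dir→east) == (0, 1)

! maze.sense(dir→east) == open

! stack.push(x→east) == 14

! maze.move(dir→east) == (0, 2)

! maze.sense(dir→east) == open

! stack.push(x→east) == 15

! maze.move(dir→east) == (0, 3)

! maze.sense(dir→east) == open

! stack.push(x→east) == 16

! maze.move(dir→east) == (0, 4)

! maze.sense(dir→east) == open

! stack.push(x→east) == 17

! maze.move(dir→east) == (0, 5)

! maze.sense(dir→east) == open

! stack.push(x→east) == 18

! maze.move(dir→east) == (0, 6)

! maze.sense(dir→east) == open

! stack.push(x→east) == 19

! maze.move(dir→east) == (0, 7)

! maze.sense(dir→south) == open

! stack.push(x→south) == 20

! maze.move(dir→south) == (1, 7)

! maze.sense(dir→west) == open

! stack.push(x→west) == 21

! maze.move(dir→west) == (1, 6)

! maze.sense(dir→west) == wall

! maze.sense(dir→south) == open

! stack.push(x→south) == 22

! maze.move(dir→south) == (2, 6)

! maze.sense(dir→west) == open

! stack.push(x→west) == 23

! maze.move(dir→west) == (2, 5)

! maze.sense(dir→west) == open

! stack.push(x→west) == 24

! maze.move(dir→west) == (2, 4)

! maze.sense(dir→north) == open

! stack.push(x→north) == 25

! maze.move(dir→north) == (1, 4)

! maze.sense(dir→west) == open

! stack.push(x→west) == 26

! maze.move(dir→west) == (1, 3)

! stack.pop() == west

! maze.move(dir→east) == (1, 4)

! stack.pop() == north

! maze.move(dir→south) == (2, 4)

! stack.pop() == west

! maze.move(dir→east) == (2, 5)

! maze.sense(dir→south) == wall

! stack.pop() == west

! maze.move(dir→east) == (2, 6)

! maze.sense(dir→east) == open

! stack.push(x→east) == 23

! maze.move(dir→east) == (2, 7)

! maze.sense(dir→south) == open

! stack.push(x→south) == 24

! maze.move(dir→south) == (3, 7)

! maze.sense(dir→west) == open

! stack.push(x→west) == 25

! maze.move(dir→west) == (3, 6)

! maze.sense(dir→south) == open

! stack.push(x→south) == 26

! maze.move(dir→south) == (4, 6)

! maze.sense(dir→west) == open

! stack.push(x→west) == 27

! maze.move(dir→west) == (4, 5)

! maze.sense(dir→west) == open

! stack.push(x→west) == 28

! maze.move(dir→west) == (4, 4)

! maze.sense(dir→south) == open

! stack.push(x→south) == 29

! maze.move(dir→south) == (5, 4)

! maze.sense(dir→west) == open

! stack.push(x→west) == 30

! maze.move(dir→west) == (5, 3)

! maze.sense(dir→south) == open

! stack.push(x→south) == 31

! maze.move(dir→south) == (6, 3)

! maze.sense(dir→west) == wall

! maze.sense(dir→east) == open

! stack.push(x→east) == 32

! maze.move(dir→east) == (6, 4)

! maze.sense(dir→east) == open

! stack.push(x→east) == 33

! maze.move(dir→east) == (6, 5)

! maze.sense(dir→east) == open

! stack.push(x→east) == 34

! maze.move(dir→east) == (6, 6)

! maze.sense(dir→east) == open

! stack.push(x→east) == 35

! maze.move(dir→east) == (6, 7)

! maze.sense(dir→south) == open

! stack.push(x→south) == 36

! maze.move(dir→south) == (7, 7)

! maze.sense(dir→west) == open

! stack.push(x→west) == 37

! maze.move(dir→west) == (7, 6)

! maze.sense(dir→west) == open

! stack.push(x→west) == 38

! maze.move(dir→west) == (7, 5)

! maze.sense(dir→west) == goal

! maze.move(dir→west) == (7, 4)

Answer: (7, 4)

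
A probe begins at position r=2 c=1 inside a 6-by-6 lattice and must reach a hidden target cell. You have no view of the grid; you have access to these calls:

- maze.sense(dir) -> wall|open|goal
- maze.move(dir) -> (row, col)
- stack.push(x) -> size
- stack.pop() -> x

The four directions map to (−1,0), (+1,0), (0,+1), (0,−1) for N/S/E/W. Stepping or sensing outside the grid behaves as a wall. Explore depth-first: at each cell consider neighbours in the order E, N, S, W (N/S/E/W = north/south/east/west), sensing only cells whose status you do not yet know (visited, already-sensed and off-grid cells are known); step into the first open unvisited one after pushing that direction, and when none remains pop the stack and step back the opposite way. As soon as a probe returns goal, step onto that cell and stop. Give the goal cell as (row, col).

==> maze.sense(dir: east)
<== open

==> stack.push(x: east)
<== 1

==> maze.move(dir: east)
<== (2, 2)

==> maze.sense(dir: east)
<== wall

==> maze.sense(dir: north)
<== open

==> stack.push(x: north)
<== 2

==> maze.move(dir: north)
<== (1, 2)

==> maze.sense(dir: east)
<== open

==> stack.push(x: east)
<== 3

==> maze.move(dir: east)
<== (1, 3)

==> maze.sense(dir: east)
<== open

==> stack.push(x: east)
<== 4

==> maze.move(dir: east)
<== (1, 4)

==> maze.sense(dir: east)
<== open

==> stack.push(x: east)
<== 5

==> maze.move(dir: east)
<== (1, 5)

==> maze.sense(dir: north)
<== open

==> stack.push(x: north)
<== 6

==> maze.move(dir: north)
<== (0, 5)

==> maze.sense(dir: west)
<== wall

==> stack.pop()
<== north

==> maze.move(dir: south)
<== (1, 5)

==> maze.sense(dir: south)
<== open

==> stack.push(x: south)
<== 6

==> maze.move(dir: south)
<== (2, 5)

==> maze.sense(dir: south)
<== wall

==> maze.sense(dir: west)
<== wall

==> stack.pop()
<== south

==> maze.move(dir: north)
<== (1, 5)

==> stack.pop()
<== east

==> maze.move(dir: west)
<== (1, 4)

==> stack.pop()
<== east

==> maze.move(dir: west)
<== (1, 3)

==> maze.sense(dir: north)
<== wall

==> stack.pop()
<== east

==> maze.move(dir: west)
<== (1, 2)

==> maze.sense(dir: north)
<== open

==> stack.push(x: north)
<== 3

==> maze.move(dir: north)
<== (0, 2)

==> maze.sense(dir: west)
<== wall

==> stack.pop()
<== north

==> maze.move(dir: south)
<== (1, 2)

==> maze.sense(dir: west)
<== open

==> stack.push(x: west)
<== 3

==> maze.move(dir: west)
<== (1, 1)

==> maze.sense(dir: west)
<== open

==> stack.push(x: west)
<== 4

==> maze.move(dir: west)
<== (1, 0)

==> maze.sense(dir: north)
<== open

==> stack.push(x: north)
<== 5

==> maze.move(dir: north)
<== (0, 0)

==> stack.pop()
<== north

==> maze.move(dir: south)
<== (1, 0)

==> maze.sense(dir: south)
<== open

==> stack.push(x: south)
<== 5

==> maze.move(dir: south)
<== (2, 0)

==> maze.sense(dir: south)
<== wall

==> stack.pop()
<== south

==> maze.move(dir: north)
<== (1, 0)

==> stack.pop()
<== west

==> maze.move(dir: east)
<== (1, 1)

==> stack.pop()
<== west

==> maze.move(dir: east)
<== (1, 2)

==> stack.pop()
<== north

==> maze.move(dir: south)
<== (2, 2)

==> maze.sense(dir: south)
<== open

==> stack.push(x: south)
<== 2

==> maze.move(dir: south)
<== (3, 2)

==> maze.sense(dir: east)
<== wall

==> maze.sense(dir: south)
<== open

==> stack.push(x: south)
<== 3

==> maze.move(dir: south)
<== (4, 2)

==> maze.sense(dir: east)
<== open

==> stack.push(x: east)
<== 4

==> maze.move(dir: east)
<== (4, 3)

==> maze.sense(dir: east)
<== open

==> stack.push(x: east)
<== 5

==> maze.move(dir: east)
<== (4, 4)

==> maze.sense(dir: east)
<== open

==> stack.push(x: east)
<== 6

==> maze.move(dir: east)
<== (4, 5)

==> maze.sense(dir: south)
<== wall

==> stack.pop()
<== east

==> maze.move(dir: west)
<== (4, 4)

==> maze.sense(dir: north)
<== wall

==> maze.sense(dir: south)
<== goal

==> maze.move(dir: south)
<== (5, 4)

Answer: (5, 4)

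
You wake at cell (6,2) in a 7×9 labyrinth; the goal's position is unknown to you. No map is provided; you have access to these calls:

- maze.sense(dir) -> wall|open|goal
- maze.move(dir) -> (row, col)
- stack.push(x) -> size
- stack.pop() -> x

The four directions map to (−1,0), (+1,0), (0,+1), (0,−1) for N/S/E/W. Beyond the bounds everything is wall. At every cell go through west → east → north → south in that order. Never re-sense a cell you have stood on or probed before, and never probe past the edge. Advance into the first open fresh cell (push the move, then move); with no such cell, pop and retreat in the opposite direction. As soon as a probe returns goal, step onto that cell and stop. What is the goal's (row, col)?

# 1. maze.sense(dir=west) ~> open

# 2. stack.push(x=west) ~> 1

# 3. maze.move(dir=west) ~> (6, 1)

# 4. maze.sense(dir=west) ~> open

# 5. stack.push(x=west) ~> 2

# 6. maze.move(dir=west) ~> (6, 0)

# 7. maze.sense(dir=north) ~> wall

# 8. stack.pop() ~> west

# 9. maze.move(dir=east) ~> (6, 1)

# 10. maze.sense(dir=north) ~> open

# 11. stack.push(x=north) ~> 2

# 12. maze.move(dir=north) ~> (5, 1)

# 13. maze.sense(dir=east) ~> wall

# 14. maze.sense(dir=north) ~> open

# 15. stack.push(x=north) ~> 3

# 16. maze.move(dir=north) ~> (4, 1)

# 17. maze.sense(dir=west) ~> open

# 18. stack.push(x=west) ~> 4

# 19. maze.move(dir=west) ~> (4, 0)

# 20. maze.sense(dir=north) ~> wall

# 21. stack.pop() ~> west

# 22. maze.move(dir=east) ~> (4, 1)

# 23. maze.sense(dir=east) ~> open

# 24. stack.push(x=east) ~> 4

# 25. maze.move(dir=east) ~> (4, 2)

# 26. maze.sense(dir=east) ~> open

# 27. stack.push(x=east) ~> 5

# 28. maze.move(dir=east) ~> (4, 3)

# 29. maze.sense(dir=east) ~> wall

# 30. maze.sense(dir=north) ~> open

# 31. stack.push(x=north) ~> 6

# 32. maze.move(dir=north) ~> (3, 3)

# 33. maze.sense(dir=west) ~> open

# 34. stack.push(x=west) ~> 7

# 35. maze.move(dir=west) ~> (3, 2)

# 36. maze.sense(dir=west) ~> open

# 37. stack.push(x=west) ~> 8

# 38. maze.move(dir=west) ~> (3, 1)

# 39. maze.sense(dir=north) ~> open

# 40. stack.push(x=north) ~> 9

# 41. maze.move(dir=north) ~> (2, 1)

# 42. maze.sense(dir=west) ~> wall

# 43. maze.sense(dir=east) ~> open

# 44. stack.push(x=east) ~> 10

# 45. maze.move(dir=east) ~> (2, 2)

# 46. maze.sense(dir=east) ~> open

# 47. stack.push(x=east) ~> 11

# 48. maze.move(dir=east) ~> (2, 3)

# 49. maze.sense(dir=east) ~> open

# 50. stack.push(x=east) ~> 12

# 51. maze.move(dir=east) ~> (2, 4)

# 52. maze.sense(dir=east) ~> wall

# 53. maze.sense(dir=north) ~> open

# 54. stack.push(x=north) ~> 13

# 55. maze.move(dir=north) ~> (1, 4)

# 56. maze.sense(dir=west) ~> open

# 57. stack.push(x=west) ~> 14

# 58. maze.move(dir=west) ~> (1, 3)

# 59. maze.sense(dir=west) ~> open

# 60. stack.push(x=west) ~> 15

# 61. maze.move(dir=west) ~> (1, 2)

# 62. maze.sense(dir=west) ~> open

# 63. stack.push(x=west) ~> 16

# 64. maze.move(dir=west) ~> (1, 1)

# 65. maze.sense(dir=west) ~> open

# 66. stack.push(x=west) ~> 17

# 67. maze.move(dir=west) ~> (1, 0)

# 68. maze.sense(dir=north) ~> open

# 69. stack.push(x=north) ~> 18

# 70. maze.move(dir=north) ~> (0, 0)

# 71. maze.sense(dir=east) ~> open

# 72. stack.push(x=east) ~> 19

# 73. maze.move(dir=east) ~> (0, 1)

# 74. maze.sense(dir=east) ~> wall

# 75. stack.pop() ~> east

# 76. maze.move(dir=west) ~> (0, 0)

# 77. stack.pop() ~> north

# 78. maze.move(dir=south) ~> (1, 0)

# 79. stack.pop() ~> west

# 80. maze.move(dir=east) ~> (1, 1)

# 81. stack.pop() ~> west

# 82. maze.move(dir=east) ~> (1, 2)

# 83. stack.pop() ~> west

# 84. maze.move(dir=east) ~> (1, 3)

# 85. maze.sense(dir=north) ~> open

# 86. stack.push(x=north) ~> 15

# 87. maze.move(dir=north) ~> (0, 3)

# 88. maze.sense(dir=east) ~> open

# 89. stack.push(x=east) ~> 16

# 90. maze.move(dir=east) ~> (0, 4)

# 91. maze.sense(dir=east) ~> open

# 92. stack.push(x=east) ~> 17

# 93. maze.move(dir=east) ~> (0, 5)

# 94. maze.sense(dir=east) ~> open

# 95. stack.push(x=east) ~> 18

# 96. maze.move(dir=east) ~> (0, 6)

# 97. maze.sense(dir=east) ~> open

# 98. stack.push(x=east) ~> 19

# 99. maze.move(dir=east) ~> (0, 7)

# 100. maze.sense(dir=east) ~> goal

# 101. maze.move(dir=east) ~> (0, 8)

Answer: (0, 8)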